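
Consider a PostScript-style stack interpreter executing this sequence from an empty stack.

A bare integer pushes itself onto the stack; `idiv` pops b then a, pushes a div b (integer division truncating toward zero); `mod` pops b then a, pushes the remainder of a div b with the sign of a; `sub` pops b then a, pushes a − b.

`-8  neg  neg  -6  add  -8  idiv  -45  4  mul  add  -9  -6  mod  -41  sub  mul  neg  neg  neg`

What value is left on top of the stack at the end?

6802

-8    [-8]
neg   [8]
neg   [-8]
-6    [-8, -6]
add   [-14]
-8    [-14, -8]
idiv  [1]
-45   [1, -45]
4     [1, -45, 4]
mul   [1, -180]
add   [-179]
-9    [-179, -9]
-6    [-179, -9, -6]
mod   [-179, -3]
-41   [-179, -3, -41]
sub   [-179, 38]
mul   [-6802]
neg   [6802]
neg   [-6802]
neg   [6802]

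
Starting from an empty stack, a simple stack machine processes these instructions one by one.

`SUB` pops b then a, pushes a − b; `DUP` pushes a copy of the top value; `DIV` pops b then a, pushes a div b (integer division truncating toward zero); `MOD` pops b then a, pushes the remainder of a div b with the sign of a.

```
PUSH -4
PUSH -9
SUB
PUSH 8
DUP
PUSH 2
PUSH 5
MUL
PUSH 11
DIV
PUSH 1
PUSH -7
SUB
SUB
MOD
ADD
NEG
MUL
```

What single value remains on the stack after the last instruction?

PUSH -4  -4
PUSH -9  -4 -9
SUB      5
PUSH 8   5 8
DUP      5 8 8
PUSH 2   5 8 8 2
PUSH 5   5 8 8 2 5
MUL      5 8 8 10
PUSH 11  5 8 8 10 11
DIV      5 8 8 0
PUSH 1   5 8 8 0 1
PUSH -7  5 8 8 0 1 -7
SUB      5 8 8 0 8
SUB      5 8 8 -8
MOD      5 8 0
ADD      5 8
NEG      5 -8
MUL      -40

-40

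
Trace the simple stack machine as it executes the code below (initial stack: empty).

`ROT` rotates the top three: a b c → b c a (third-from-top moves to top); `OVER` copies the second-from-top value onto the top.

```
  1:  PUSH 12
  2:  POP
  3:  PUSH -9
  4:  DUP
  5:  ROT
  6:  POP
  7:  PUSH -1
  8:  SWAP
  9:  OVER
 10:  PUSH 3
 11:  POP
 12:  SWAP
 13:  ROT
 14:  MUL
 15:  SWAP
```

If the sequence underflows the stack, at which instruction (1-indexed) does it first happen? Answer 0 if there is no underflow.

5

PUSH 12  [12]
POP      []
PUSH -9  [-9]
DUP      [-9, -9]
ROT  — needs 3 operands, stack has 2 → underflow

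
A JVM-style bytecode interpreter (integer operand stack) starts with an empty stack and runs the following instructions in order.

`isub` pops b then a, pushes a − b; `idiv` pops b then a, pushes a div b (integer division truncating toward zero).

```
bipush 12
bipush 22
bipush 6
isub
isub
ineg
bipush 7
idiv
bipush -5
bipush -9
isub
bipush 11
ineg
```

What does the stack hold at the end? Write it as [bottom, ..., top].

bipush 12 : 12
bipush 22 : 12 22
bipush 6  : 12 22 6
isub      : 12 16
isub      : -4
ineg      : 4
bipush 7  : 4 7
idiv      : 0
bipush -5 : 0 -5
bipush -9 : 0 -5 -9
isub      : 0 4
bipush 11 : 0 4 11
ineg      : 0 4 -11

[0, 4, -11]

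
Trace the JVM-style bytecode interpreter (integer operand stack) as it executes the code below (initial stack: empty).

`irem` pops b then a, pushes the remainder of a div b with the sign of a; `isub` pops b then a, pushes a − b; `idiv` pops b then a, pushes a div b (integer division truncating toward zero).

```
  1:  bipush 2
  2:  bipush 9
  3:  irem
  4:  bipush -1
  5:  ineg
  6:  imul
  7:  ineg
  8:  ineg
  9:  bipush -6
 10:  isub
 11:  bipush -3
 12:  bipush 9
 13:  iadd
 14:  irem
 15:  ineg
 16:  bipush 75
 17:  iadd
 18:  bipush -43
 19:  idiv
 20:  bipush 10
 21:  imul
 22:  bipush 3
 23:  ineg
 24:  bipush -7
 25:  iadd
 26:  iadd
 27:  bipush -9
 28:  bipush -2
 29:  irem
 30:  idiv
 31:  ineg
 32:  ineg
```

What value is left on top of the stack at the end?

20

bipush 2   : [2]
bipush 9   : [2, 9]
irem       : [2]
bipush -1  : [2, -1]
ineg       : [2, 1]
imul       : [2]
ineg       : [-2]
ineg       : [2]
bipush -6  : [2, -6]
isub       : [8]
bipush -3  : [8, -3]
bipush 9   : [8, -3, 9]
iadd       : [8, 6]
irem       : [2]
ineg       : [-2]
bipush 75  : [-2, 75]
iadd       : [73]
bipush -43 : [73, -43]
idiv       : [-1]
bipush 10  : [-1, 10]
imul       : [-10]
bipush 3   : [-10, 3]
ineg       : [-10, -3]
bipush -7  : [-10, -3, -7]
iadd       : [-10, -10]
iadd       : [-20]
bipush -9  : [-20, -9]
bipush -2  : [-20, -9, -2]
irem       : [-20, -1]
idiv       : [20]
ineg       : [-20]
ineg       : [20]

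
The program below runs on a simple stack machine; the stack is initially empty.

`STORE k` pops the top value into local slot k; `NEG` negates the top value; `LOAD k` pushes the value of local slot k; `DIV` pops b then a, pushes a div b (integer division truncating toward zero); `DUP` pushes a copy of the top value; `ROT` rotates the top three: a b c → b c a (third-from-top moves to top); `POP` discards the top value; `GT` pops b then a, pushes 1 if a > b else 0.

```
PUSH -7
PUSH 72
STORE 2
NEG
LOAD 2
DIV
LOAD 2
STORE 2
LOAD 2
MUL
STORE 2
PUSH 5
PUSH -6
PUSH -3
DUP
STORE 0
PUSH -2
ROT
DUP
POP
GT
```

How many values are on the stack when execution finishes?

PUSH -7 → [-7]
PUSH 72 → [-7, 72]
STORE 2 → [-7]
NEG     → [7]
LOAD 2  → [7, 72]
DIV     → [0]
LOAD 2  → [0, 72]
STORE 2 → [0]
LOAD 2  → [0, 72]
MUL     → [0]
STORE 2 → []
PUSH 5  → [5]
PUSH -6 → [5, -6]
PUSH -3 → [5, -6, -3]
DUP     → [5, -6, -3, -3]
STORE 0 → [5, -6, -3]
PUSH -2 → [5, -6, -3, -2]
ROT     → [5, -3, -2, -6]
DUP     → [5, -3, -2, -6, -6]
POP     → [5, -3, -2, -6]
GT      → [5, -3, 1]

3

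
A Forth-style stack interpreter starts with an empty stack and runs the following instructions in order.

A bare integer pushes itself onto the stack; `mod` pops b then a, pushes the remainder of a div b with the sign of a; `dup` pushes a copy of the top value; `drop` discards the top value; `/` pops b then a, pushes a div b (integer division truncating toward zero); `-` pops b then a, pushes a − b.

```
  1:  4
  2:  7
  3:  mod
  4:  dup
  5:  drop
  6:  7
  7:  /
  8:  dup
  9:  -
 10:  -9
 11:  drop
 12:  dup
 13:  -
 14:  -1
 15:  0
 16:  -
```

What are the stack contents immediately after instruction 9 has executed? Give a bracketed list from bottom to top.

[0]

4    : [4]
7    : [4, 7]
mod  : [4]
dup  : [4, 4]
drop : [4]
7    : [4, 7]
/    : [0]
dup  : [0, 0]
-    : [0]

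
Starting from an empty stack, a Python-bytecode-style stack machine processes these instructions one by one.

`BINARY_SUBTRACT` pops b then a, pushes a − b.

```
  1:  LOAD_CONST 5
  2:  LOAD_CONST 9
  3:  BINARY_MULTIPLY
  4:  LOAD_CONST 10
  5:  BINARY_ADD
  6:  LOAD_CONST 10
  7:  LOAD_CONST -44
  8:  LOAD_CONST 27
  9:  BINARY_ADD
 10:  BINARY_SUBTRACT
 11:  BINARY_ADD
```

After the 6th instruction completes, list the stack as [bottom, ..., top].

[55, 10]

LOAD_CONST 5    → 5
LOAD_CONST 9    → 5 9
BINARY_MULTIPLY → 45
LOAD_CONST 10   → 45 10
BINARY_ADD      → 55
LOAD_CONST 10   → 55 10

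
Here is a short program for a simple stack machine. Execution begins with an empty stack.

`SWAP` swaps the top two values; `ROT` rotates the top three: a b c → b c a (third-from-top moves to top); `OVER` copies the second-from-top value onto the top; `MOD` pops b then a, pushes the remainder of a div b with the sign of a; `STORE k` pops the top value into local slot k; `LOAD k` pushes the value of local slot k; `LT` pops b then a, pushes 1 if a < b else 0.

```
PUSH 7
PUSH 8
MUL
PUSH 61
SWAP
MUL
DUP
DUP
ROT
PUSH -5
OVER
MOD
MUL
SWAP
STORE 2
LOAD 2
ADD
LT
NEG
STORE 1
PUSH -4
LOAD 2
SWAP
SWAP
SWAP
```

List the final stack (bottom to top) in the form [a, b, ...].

[3416, -4]

PUSH 7  -> [7]
PUSH 8  -> [7, 8]
MUL     -> [56]
PUSH 61 -> [56, 61]
SWAP    -> [61, 56]
MUL     -> [3416]
DUP     -> [3416, 3416]
DUP     -> [3416, 3416, 3416]
ROT     -> [3416, 3416, 3416]
PUSH -5 -> [3416, 3416, 3416, -5]
OVER    -> [3416, 3416, 3416, -5, 3416]
MOD     -> [3416, 3416, 3416, -5]
MUL     -> [3416, 3416, -17080]
SWAP    -> [3416, -17080, 3416]
STORE 2 -> [3416, -17080]
LOAD 2  -> [3416, -17080, 3416]
ADD     -> [3416, -13664]
LT      -> [0]
NEG     -> [0]
STORE 1 -> []
PUSH -4 -> [-4]
LOAD 2  -> [-4, 3416]
SWAP    -> [3416, -4]
SWAP    -> [-4, 3416]
SWAP    -> [3416, -4]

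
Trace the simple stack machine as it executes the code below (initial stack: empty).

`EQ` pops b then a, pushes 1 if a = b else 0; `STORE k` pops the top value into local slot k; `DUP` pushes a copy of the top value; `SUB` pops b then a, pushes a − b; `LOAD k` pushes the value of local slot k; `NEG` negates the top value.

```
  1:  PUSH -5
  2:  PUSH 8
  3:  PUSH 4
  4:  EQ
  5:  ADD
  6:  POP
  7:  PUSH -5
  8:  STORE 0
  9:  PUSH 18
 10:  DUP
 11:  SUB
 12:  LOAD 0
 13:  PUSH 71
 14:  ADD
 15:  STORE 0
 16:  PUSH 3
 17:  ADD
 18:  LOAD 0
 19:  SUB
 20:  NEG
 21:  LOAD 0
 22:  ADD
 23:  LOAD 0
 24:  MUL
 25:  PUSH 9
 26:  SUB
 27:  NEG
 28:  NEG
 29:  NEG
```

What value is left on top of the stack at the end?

-8505

PUSH -5  [-5]
PUSH 8   [-5, 8]
PUSH 4   [-5, 8, 4]
EQ       [-5, 0]
ADD      [-5]
POP      []
PUSH -5  [-5]
STORE 0  []
PUSH 18  [18]
DUP      [18, 18]
SUB      [0]
LOAD 0   [0, -5]
PUSH 71  [0, -5, 71]
ADD      [0, 66]
STORE 0  [0]
PUSH 3   [0, 3]
ADD      [3]
LOAD 0   [3, 66]
SUB      [-63]
NEG      [63]
LOAD 0   [63, 66]
ADD      [129]
LOAD 0   [129, 66]
MUL      [8514]
PUSH 9   [8514, 9]
SUB      [8505]
NEG      [-8505]
NEG      [8505]
NEG      [-8505]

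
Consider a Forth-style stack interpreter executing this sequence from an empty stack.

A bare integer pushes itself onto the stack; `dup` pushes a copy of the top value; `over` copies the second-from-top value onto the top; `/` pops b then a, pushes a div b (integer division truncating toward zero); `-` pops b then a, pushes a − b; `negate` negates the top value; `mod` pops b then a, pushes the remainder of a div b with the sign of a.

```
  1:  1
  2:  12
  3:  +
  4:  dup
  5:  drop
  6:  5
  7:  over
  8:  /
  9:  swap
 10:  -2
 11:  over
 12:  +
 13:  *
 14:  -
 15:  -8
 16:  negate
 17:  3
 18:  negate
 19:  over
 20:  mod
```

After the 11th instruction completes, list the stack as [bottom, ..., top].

1    → 1
12   → 1 12
+    → 13
dup  → 13 13
drop → 13
5    → 13 5
over → 13 5 13
/    → 13 0
swap → 0 13
-2   → 0 13 -2
over → 0 13 -2 13

[0, 13, -2, 13]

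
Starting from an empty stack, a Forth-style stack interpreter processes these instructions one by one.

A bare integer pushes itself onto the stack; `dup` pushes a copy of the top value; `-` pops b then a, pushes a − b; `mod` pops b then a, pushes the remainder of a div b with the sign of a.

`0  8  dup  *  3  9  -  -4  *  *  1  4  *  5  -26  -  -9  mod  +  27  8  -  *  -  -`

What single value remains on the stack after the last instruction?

0    0
8    0 8
dup  0 8 8
*    0 64
3    0 64 3
9    0 64 3 9
-    0 64 -6
-4   0 64 -6 -4
*    0 64 24
*    0 1536
1    0 1536 1
4    0 1536 1 4
*    0 1536 4
5    0 1536 4 5
-26  0 1536 4 5 -26
-    0 1536 4 31
-9   0 1536 4 31 -9
mod  0 1536 4 4
+    0 1536 8
27   0 1536 8 27
8    0 1536 8 27 8
-    0 1536 8 19
*    0 1536 152
-    0 1384
-    -1384

-1384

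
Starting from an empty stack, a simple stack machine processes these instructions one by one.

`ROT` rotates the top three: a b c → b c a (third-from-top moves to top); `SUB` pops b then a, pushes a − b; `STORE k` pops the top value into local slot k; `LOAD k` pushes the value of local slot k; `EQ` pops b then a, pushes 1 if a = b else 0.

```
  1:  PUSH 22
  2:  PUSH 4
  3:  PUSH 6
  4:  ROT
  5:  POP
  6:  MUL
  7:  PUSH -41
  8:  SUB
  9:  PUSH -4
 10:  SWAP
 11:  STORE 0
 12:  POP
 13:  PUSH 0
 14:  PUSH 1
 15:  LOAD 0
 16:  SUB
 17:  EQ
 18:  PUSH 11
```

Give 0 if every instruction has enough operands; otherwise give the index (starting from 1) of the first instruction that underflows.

0

PUSH 22  → 22
PUSH 4   → 22 4
PUSH 6   → 22 4 6
ROT      → 4 6 22
POP      → 4 6
MUL      → 24
PUSH -41 → 24 -41
SUB      → 65
PUSH -4  → 65 -4
SWAP     → -4 65
STORE 0  → -4
POP      → (empty)
PUSH 0   → 0
PUSH 1   → 0 1
LOAD 0   → 0 1 65
SUB      → 0 -64
EQ       → 0
PUSH 11  → 0 11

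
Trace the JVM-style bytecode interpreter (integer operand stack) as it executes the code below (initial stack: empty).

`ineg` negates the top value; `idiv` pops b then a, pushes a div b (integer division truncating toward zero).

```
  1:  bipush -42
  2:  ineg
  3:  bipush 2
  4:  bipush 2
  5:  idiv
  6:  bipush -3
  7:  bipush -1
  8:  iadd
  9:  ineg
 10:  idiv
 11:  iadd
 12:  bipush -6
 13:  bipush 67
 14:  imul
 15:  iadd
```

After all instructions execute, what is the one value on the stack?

bipush -42 -> [-42]
ineg       -> [42]
bipush 2   -> [42, 2]
bipush 2   -> [42, 2, 2]
idiv       -> [42, 1]
bipush -3  -> [42, 1, -3]
bipush -1  -> [42, 1, -3, -1]
iadd       -> [42, 1, -4]
ineg       -> [42, 1, 4]
idiv       -> [42, 0]
iadd       -> [42]
bipush -6  -> [42, -6]
bipush 67  -> [42, -6, 67]
imul       -> [42, -402]
iadd       -> [-360]

-360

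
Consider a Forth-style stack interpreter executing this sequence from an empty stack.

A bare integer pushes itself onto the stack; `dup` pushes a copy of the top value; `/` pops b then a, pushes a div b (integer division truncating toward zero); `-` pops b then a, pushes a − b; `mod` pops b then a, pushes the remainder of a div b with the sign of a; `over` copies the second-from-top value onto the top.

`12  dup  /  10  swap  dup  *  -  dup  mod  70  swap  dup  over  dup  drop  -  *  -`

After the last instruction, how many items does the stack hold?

12   → [12]
dup  → [12, 12]
/    → [1]
10   → [1, 10]
swap → [10, 1]
dup  → [10, 1, 1]
*    → [10, 1]
-    → [9]
dup  → [9, 9]
mod  → [0]
70   → [0, 70]
swap → [70, 0]
dup  → [70, 0, 0]
over → [70, 0, 0, 0]
dup  → [70, 0, 0, 0, 0]
drop → [70, 0, 0, 0]
-    → [70, 0, 0]
*    → [70, 0]
-    → [70]

1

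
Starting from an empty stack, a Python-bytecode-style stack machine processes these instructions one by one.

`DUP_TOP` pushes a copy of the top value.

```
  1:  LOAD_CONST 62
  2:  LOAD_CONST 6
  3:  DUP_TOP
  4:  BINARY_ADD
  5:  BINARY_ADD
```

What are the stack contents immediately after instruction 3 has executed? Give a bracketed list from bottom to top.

[62, 6, 6]

LOAD_CONST 62  [62]
LOAD_CONST 6   [62, 6]
DUP_TOP        [62, 6, 6]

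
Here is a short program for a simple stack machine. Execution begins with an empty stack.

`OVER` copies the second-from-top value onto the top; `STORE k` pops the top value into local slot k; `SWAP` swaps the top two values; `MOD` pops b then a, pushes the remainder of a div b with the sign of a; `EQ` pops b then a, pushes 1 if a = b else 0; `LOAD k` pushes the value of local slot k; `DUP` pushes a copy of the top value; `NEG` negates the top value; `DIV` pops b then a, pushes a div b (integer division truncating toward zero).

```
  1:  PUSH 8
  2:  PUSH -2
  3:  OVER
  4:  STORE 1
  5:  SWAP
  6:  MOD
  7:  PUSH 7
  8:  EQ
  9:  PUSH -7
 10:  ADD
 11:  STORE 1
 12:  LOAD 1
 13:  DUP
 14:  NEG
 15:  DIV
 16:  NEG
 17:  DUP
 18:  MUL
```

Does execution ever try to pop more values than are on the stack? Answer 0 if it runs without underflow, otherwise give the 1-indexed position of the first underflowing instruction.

0

PUSH 8   [8]
PUSH -2  [8, -2]
OVER     [8, -2, 8]
STORE 1  [8, -2]
SWAP     [-2, 8]
MOD      [-2]
PUSH 7   [-2, 7]
EQ       [0]
PUSH -7  [0, -7]
ADD      [-7]
STORE 1  []
LOAD 1   [-7]
DUP      [-7, -7]
NEG      [-7, 7]
DIV      [-1]
NEG      [1]
DUP      [1, 1]
MUL      [1]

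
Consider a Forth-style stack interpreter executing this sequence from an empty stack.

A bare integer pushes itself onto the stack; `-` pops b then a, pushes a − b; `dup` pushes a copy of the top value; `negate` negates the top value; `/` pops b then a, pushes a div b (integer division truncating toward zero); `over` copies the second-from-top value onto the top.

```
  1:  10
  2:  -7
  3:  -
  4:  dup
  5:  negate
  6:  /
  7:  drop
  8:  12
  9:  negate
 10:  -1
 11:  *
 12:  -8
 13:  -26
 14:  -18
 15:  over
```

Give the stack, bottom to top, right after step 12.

[12, -8]

10     → 10
-7     → 10 -7
-      → 17
dup    → 17 17
negate → 17 -17
/      → -1
drop   → (empty)
12     → 12
negate → -12
-1     → -12 -1
*      → 12
-8     → 12 -8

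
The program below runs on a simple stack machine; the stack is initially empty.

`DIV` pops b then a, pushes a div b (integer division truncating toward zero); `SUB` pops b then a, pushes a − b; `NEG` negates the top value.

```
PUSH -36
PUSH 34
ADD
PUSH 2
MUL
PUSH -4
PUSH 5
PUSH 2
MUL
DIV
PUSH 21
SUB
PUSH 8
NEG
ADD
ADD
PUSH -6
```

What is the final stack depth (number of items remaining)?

2

PUSH -36 -> [-36]
PUSH 34  -> [-36, 34]
ADD      -> [-2]
PUSH 2   -> [-2, 2]
MUL      -> [-4]
PUSH -4  -> [-4, -4]
PUSH 5   -> [-4, -4, 5]
PUSH 2   -> [-4, -4, 5, 2]
MUL      -> [-4, -4, 10]
DIV      -> [-4, 0]
PUSH 21  -> [-4, 0, 21]
SUB      -> [-4, -21]
PUSH 8   -> [-4, -21, 8]
NEG      -> [-4, -21, -8]
ADD      -> [-4, -29]
ADD      -> [-33]
PUSH -6  -> [-33, -6]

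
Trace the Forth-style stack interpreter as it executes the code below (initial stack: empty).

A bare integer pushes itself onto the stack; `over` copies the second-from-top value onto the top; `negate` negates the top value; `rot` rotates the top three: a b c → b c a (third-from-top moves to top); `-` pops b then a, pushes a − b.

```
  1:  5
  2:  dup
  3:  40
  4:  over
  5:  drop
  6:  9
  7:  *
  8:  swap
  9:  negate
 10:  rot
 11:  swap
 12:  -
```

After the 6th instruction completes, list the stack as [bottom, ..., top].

5    -> [5]
dup  -> [5, 5]
40   -> [5, 5, 40]
over -> [5, 5, 40, 5]
drop -> [5, 5, 40]
9    -> [5, 5, 40, 9]

[5, 5, 40, 9]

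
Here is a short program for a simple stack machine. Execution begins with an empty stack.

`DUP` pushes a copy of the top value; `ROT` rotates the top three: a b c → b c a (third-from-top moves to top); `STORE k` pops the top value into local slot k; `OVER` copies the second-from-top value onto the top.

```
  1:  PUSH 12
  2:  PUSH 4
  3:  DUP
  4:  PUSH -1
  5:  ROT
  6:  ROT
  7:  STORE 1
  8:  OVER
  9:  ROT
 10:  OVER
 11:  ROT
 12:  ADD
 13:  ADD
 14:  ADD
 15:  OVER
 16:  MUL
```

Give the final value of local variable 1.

PUSH 12 → 12
PUSH 4  → 12 4
DUP     → 12 4 4
PUSH -1 → 12 4 4 -1
ROT     → 12 4 -1 4
ROT     → 12 -1 4 4
STORE 1 → 12 -1 4
OVER    → 12 -1 4 -1
ROT     → 12 4 -1 -1
OVER    → 12 4 -1 -1 -1
ROT     → 12 4 -1 -1 -1
ADD     → 12 4 -1 -2
ADD     → 12 4 -3
ADD     → 12 1
OVER    → 12 1 12
MUL     → 12 12

4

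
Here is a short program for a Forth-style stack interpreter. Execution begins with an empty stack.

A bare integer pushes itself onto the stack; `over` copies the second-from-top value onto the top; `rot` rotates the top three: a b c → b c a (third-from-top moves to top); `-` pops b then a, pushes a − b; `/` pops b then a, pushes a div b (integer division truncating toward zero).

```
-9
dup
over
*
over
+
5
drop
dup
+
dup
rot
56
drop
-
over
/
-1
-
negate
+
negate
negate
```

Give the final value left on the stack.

-9     -> [-9]
dup    -> [-9, -9]
over   -> [-9, -9, -9]
*      -> [-9, 81]
over   -> [-9, 81, -9]
+      -> [-9, 72]
5      -> [-9, 72, 5]
drop   -> [-9, 72]
dup    -> [-9, 72, 72]
+      -> [-9, 144]
dup    -> [-9, 144, 144]
rot    -> [144, 144, -9]
56     -> [144, 144, -9, 56]
drop   -> [144, 144, -9]
-      -> [144, 153]
over   -> [144, 153, 144]
/      -> [144, 1]
-1     -> [144, 1, -1]
-      -> [144, 2]
negate -> [144, -2]
+      -> [142]
negate -> [-142]
negate -> [142]

142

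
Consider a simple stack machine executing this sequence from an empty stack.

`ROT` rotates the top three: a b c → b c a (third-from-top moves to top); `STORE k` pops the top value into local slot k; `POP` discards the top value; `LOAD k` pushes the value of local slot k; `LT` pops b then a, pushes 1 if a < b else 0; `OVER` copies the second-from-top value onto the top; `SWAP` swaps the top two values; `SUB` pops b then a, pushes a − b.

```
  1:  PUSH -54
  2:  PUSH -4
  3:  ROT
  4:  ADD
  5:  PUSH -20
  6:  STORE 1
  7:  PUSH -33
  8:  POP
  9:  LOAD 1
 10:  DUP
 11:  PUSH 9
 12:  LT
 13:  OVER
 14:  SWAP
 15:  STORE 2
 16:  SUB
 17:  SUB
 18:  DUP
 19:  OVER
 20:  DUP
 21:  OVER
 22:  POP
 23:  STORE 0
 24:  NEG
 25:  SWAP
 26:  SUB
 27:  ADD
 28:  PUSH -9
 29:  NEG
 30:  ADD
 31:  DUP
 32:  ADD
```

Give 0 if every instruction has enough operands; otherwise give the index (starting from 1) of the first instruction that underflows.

PUSH -54 -> [-54]
PUSH -4  -> [-54, -4]
ROT  — needs 3 operands, stack has 2 → underflow

3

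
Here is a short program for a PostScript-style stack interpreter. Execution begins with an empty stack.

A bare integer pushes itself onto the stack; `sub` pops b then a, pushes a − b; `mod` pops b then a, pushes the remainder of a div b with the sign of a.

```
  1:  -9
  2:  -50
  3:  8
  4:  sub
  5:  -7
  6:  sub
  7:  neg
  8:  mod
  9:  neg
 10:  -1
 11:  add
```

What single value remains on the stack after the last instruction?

8

-9  → [-9]
-50 → [-9, -50]
8   → [-9, -50, 8]
sub → [-9, -58]
-7  → [-9, -58, -7]
sub → [-9, -51]
neg → [-9, 51]
mod → [-9]
neg → [9]
-1  → [9, -1]
add → [8]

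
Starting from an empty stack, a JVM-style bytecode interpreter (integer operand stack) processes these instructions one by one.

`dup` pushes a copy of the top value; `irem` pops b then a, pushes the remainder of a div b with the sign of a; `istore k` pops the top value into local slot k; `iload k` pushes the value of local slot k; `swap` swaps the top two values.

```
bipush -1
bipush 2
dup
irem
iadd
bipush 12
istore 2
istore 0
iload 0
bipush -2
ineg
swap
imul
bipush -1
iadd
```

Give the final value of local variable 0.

-1

bipush -1  -1
bipush 2   -1 2
dup        -1 2 2
irem       -1 0
iadd       -1
bipush 12  -1 12
istore 2   -1
istore 0   (empty)
iload 0    -1
bipush -2  -1 -2
ineg       -1 2
swap       2 -1
imul       -2
bipush -1  -2 -1
iadd       -3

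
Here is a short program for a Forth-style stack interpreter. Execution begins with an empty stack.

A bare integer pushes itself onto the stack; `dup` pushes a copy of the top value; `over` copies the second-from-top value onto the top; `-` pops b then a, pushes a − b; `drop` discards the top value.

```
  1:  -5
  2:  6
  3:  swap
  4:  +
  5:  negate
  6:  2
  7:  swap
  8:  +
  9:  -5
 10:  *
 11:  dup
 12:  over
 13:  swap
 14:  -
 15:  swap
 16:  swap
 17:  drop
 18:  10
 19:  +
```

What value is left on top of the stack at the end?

-5     → -5
6      → -5 6
swap   → 6 -5
+      → 1
negate → -1
2      → -1 2
swap   → 2 -1
+      → 1
-5     → 1 -5
*      → -5
dup    → -5 -5
over   → -5 -5 -5
swap   → -5 -5 -5
-      → -5 0
swap   → 0 -5
swap   → -5 0
drop   → -5
10     → -5 10
+      → 5

5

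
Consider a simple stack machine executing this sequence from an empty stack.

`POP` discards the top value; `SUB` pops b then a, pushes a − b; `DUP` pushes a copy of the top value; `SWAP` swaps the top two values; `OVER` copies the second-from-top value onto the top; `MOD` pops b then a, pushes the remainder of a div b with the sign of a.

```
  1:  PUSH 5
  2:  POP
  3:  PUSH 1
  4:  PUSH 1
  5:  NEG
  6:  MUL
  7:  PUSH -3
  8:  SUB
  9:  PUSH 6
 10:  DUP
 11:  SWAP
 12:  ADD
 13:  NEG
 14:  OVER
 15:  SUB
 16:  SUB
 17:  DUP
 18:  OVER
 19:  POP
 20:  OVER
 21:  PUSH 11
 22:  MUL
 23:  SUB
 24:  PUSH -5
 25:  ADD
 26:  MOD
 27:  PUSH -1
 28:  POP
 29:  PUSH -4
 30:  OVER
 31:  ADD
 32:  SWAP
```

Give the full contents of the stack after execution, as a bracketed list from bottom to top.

[12, 16]

PUSH 5  : 5
POP     : (empty)
PUSH 1  : 1
PUSH 1  : 1 1
NEG     : 1 -1
MUL     : -1
PUSH -3 : -1 -3
SUB     : 2
PUSH 6  : 2 6
DUP     : 2 6 6
SWAP    : 2 6 6
ADD     : 2 12
NEG     : 2 -12
OVER    : 2 -12 2
SUB     : 2 -14
SUB     : 16
DUP     : 16 16
OVER    : 16 16 16
POP     : 16 16
OVER    : 16 16 16
PUSH 11 : 16 16 16 11
MUL     : 16 16 176
SUB     : 16 -160
PUSH -5 : 16 -160 -5
ADD     : 16 -165
MOD     : 16
PUSH -1 : 16 -1
POP     : 16
PUSH -4 : 16 -4
OVER    : 16 -4 16
ADD     : 16 12
SWAP    : 12 16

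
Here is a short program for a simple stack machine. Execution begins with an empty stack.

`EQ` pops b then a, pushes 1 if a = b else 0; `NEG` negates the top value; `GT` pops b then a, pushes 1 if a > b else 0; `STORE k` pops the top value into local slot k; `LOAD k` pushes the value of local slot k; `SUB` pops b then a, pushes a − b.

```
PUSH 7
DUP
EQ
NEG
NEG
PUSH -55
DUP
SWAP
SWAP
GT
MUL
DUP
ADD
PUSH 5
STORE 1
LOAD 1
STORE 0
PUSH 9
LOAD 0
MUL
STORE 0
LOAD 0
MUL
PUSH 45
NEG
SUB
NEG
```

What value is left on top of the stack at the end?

-45

PUSH 7   → [7]
DUP      → [7, 7]
EQ       → [1]
NEG      → [-1]
NEG      → [1]
PUSH -55 → [1, -55]
DUP      → [1, -55, -55]
SWAP     → [1, -55, -55]
SWAP     → [1, -55, -55]
GT       → [1, 0]
MUL      → [0]
DUP      → [0, 0]
ADD      → [0]
PUSH 5   → [0, 5]
STORE 1  → [0]
LOAD 1   → [0, 5]
STORE 0  → [0]
PUSH 9   → [0, 9]
LOAD 0   → [0, 9, 5]
MUL      → [0, 45]
STORE 0  → [0]
LOAD 0   → [0, 45]
MUL      → [0]
PUSH 45  → [0, 45]
NEG      → [0, -45]
SUB      → [45]
NEG      → [-45]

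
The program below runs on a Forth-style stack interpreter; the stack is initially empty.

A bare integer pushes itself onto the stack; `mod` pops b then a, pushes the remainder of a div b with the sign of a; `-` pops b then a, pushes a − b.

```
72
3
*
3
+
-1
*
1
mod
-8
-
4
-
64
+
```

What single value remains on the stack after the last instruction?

68

72   [72]
3    [72, 3]
*    [216]
3    [216, 3]
+    [219]
-1   [219, -1]
*    [-219]
1    [-219, 1]
mod  [0]
-8   [0, -8]
-    [8]
4    [8, 4]
-    [4]
64   [4, 64]
+    [68]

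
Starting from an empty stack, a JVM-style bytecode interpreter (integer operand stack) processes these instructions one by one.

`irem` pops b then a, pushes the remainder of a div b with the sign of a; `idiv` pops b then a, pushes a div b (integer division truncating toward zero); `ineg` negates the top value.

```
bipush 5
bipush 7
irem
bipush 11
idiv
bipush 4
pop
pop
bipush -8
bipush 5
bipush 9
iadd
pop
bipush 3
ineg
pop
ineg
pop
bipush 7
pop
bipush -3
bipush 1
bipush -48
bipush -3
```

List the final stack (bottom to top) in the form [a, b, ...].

[-3, 1, -48, -3]

bipush 5   : [5]
bipush 7   : [5, 7]
irem       : [5]
bipush 11  : [5, 11]
idiv       : [0]
bipush 4   : [0, 4]
pop        : [0]
pop        : []
bipush -8  : [-8]
bipush 5   : [-8, 5]
bipush 9   : [-8, 5, 9]
iadd       : [-8, 14]
pop        : [-8]
bipush 3   : [-8, 3]
ineg       : [-8, -3]
pop        : [-8]
ineg       : [8]
pop        : []
bipush 7   : [7]
pop        : []
bipush -3  : [-3]
bipush 1   : [-3, 1]
bipush -48 : [-3, 1, -48]
bipush -3  : [-3, 1, -48, -3]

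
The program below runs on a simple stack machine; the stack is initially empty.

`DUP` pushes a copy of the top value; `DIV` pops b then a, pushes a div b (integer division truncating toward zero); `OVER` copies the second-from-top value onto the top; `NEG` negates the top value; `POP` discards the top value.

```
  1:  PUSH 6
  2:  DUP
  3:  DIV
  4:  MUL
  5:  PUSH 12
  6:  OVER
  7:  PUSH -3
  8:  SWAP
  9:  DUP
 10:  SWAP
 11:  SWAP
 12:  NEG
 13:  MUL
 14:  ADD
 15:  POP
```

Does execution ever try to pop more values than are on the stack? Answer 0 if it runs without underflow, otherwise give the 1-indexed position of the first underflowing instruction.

PUSH 6 : [6]
DUP    : [6, 6]
DIV    : [1]
MUL  — needs 2 operands, stack has 1 → underflow

4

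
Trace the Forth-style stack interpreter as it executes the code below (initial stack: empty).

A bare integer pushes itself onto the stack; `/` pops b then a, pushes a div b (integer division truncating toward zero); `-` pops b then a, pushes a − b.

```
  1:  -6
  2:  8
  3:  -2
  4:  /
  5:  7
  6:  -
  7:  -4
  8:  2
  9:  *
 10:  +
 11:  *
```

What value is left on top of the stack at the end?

114

-6 -> -6
8  -> -6 8
-2 -> -6 8 -2
/  -> -6 -4
7  -> -6 -4 7
-  -> -6 -11
-4 -> -6 -11 -4
2  -> -6 -11 -4 2
*  -> -6 -11 -8
+  -> -6 -19
*  -> 114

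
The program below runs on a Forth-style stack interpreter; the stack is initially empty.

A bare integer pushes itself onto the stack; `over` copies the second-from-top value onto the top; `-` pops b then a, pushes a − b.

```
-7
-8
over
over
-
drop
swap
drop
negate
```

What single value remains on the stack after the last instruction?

-7     : -7
-8     : -7 -8
over   : -7 -8 -7
over   : -7 -8 -7 -8
-      : -7 -8 1
drop   : -7 -8
swap   : -8 -7
drop   : -8
negate : 8

8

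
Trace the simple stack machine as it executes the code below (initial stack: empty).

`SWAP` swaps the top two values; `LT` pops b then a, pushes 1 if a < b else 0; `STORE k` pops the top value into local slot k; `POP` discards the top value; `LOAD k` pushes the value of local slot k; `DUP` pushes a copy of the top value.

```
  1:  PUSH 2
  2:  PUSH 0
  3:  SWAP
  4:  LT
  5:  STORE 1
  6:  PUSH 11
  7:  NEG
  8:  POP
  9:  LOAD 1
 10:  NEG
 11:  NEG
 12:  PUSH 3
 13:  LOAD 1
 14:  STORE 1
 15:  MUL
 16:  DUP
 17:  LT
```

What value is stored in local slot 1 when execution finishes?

1

PUSH 2   [2]
PUSH 0   [2, 0]
SWAP     [0, 2]
LT       [1]
STORE 1  []
PUSH 11  [11]
NEG      [-11]
POP      []
LOAD 1   [1]
NEG      [-1]
NEG      [1]
PUSH 3   [1, 3]
LOAD 1   [1, 3, 1]
STORE 1  [1, 3]
MUL      [3]
DUP      [3, 3]
LT       [0]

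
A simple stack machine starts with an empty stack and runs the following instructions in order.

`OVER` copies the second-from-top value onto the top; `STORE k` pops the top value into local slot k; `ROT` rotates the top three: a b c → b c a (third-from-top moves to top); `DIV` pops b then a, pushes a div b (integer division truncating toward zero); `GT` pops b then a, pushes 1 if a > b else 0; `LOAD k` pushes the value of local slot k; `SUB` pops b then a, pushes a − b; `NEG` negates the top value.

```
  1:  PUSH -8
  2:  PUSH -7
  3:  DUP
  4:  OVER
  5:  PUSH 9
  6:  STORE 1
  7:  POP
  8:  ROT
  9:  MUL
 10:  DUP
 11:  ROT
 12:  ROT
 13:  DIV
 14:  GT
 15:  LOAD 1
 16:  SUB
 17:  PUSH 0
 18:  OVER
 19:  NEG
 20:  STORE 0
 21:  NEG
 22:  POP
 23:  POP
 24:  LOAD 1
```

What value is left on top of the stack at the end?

PUSH -8 → -8
PUSH -7 → -8 -7
DUP     → -8 -7 -7
OVER    → -8 -7 -7 -7
PUSH 9  → -8 -7 -7 -7 9
STORE 1 → -8 -7 -7 -7
POP     → -8 -7 -7
ROT     → -7 -7 -8
MUL     → -7 56
DUP     → -7 56 56
ROT     → 56 56 -7
ROT     → 56 -7 56
DIV     → 56 0
GT      → 1
LOAD 1  → 1 9
SUB     → -8
PUSH 0  → -8 0
OVER    → -8 0 -8
NEG     → -8 0 8
STORE 0 → -8 0
NEG     → -8 0
POP     → -8
POP     → (empty)
LOAD 1  → 9

9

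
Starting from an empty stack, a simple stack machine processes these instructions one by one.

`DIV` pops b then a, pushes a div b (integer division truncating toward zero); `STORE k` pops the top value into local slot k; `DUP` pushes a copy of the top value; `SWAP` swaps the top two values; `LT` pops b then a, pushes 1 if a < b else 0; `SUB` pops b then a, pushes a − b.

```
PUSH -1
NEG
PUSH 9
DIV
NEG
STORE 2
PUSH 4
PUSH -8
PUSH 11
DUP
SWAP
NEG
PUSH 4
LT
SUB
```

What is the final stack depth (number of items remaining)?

PUSH -1  [-1]
NEG      [1]
PUSH 9   [1, 9]
DIV      [0]
NEG      [0]
STORE 2  []
PUSH 4   [4]
PUSH -8  [4, -8]
PUSH 11  [4, -8, 11]
DUP      [4, -8, 11, 11]
SWAP     [4, -8, 11, 11]
NEG      [4, -8, 11, -11]
PUSH 4   [4, -8, 11, -11, 4]
LT       [4, -8, 11, 1]
SUB      [4, -8, 10]

3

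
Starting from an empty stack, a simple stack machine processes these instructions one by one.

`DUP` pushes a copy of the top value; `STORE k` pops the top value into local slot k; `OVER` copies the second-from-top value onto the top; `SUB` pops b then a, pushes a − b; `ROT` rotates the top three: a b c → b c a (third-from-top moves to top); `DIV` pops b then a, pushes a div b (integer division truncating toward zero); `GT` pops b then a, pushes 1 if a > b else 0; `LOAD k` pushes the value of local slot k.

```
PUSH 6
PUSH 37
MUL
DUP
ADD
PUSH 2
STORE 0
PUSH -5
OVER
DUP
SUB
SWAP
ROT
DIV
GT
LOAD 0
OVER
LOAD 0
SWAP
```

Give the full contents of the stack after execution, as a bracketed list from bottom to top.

PUSH 6  → 6
PUSH 37 → 6 37
MUL     → 222
DUP     → 222 222
ADD     → 444
PUSH 2  → 444 2
STORE 0 → 444
PUSH -5 → 444 -5
OVER    → 444 -5 444
DUP     → 444 -5 444 444
SUB     → 444 -5 0
SWAP    → 444 0 -5
ROT     → 0 -5 444
DIV     → 0 0
GT      → 0
LOAD 0  → 0 2
OVER    → 0 2 0
LOAD 0  → 0 2 0 2
SWAP    → 0 2 2 0

[0, 2, 2, 0]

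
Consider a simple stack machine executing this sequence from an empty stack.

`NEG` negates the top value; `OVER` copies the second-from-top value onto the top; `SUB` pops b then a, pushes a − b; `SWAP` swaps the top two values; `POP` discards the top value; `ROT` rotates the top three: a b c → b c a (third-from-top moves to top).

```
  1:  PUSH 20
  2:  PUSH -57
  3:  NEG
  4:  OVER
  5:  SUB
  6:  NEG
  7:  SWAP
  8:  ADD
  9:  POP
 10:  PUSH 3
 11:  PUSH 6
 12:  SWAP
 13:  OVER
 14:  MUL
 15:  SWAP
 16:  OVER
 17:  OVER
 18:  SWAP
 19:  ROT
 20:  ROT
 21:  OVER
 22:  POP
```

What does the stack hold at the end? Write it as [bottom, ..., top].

[18, 18, 6, 6]

PUSH 20   20
PUSH -57  20 -57
NEG       20 57
OVER      20 57 20
SUB       20 37
NEG       20 -37
SWAP      -37 20
ADD       -17
POP       (empty)
PUSH 3    3
PUSH 6    3 6
SWAP      6 3
OVER      6 3 6
MUL       6 18
SWAP      18 6
OVER      18 6 18
OVER      18 6 18 6
SWAP      18 6 6 18
ROT       18 6 18 6
ROT       18 18 6 6
OVER      18 18 6 6 6
POP       18 18 6 6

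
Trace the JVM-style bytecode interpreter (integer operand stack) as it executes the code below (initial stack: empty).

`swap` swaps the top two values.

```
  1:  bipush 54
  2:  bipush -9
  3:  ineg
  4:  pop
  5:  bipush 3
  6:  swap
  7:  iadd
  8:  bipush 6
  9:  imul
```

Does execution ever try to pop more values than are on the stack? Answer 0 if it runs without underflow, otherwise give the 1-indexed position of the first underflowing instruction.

0

bipush 54  54
bipush -9  54 -9
ineg       54 9
pop        54
bipush 3   54 3
swap       3 54
iadd       57
bipush 6   57 6
imul       342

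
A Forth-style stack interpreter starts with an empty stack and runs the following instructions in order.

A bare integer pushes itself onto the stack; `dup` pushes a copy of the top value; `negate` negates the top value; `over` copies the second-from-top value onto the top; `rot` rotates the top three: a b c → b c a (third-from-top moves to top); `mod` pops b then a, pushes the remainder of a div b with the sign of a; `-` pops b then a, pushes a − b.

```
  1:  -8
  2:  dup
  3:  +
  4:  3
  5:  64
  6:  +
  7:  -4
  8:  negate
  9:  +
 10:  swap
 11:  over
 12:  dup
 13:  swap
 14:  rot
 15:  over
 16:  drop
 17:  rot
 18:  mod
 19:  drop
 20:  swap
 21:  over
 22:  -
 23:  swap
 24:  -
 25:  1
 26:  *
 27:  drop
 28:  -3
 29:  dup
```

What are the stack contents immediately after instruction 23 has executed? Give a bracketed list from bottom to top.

-8     -> [-8]
dup    -> [-8, -8]
+      -> [-16]
3      -> [-16, 3]
64     -> [-16, 3, 64]
+      -> [-16, 67]
-4     -> [-16, 67, -4]
negate -> [-16, 67, 4]
+      -> [-16, 71]
swap   -> [71, -16]
over   -> [71, -16, 71]
dup    -> [71, -16, 71, 71]
swap   -> [71, -16, 71, 71]
rot    -> [71, 71, 71, -16]
over   -> [71, 71, 71, -16, 71]
drop   -> [71, 71, 71, -16]
rot    -> [71, 71, -16, 71]
mod    -> [71, 71, -16]
drop   -> [71, 71]
swap   -> [71, 71]
over   -> [71, 71, 71]
-      -> [71, 0]
swap   -> [0, 71]

[0, 71]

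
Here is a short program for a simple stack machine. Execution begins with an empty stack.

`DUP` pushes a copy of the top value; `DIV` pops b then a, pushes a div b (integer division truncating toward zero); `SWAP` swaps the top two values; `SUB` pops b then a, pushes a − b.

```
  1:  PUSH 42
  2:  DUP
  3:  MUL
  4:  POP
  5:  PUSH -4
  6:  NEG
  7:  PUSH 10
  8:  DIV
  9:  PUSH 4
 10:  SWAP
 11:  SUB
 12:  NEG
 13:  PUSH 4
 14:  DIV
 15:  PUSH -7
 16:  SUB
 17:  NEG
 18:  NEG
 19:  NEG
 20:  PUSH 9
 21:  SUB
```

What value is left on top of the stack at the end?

-15

PUSH 42 : 42
DUP     : 42 42
MUL     : 1764
POP     : (empty)
PUSH -4 : -4
NEG     : 4
PUSH 10 : 4 10
DIV     : 0
PUSH 4  : 0 4
SWAP    : 4 0
SUB     : 4
NEG     : -4
PUSH 4  : -4 4
DIV     : -1
PUSH -7 : -1 -7
SUB     : 6
NEG     : -6
NEG     : 6
NEG     : -6
PUSH 9  : -6 9
SUB     : -15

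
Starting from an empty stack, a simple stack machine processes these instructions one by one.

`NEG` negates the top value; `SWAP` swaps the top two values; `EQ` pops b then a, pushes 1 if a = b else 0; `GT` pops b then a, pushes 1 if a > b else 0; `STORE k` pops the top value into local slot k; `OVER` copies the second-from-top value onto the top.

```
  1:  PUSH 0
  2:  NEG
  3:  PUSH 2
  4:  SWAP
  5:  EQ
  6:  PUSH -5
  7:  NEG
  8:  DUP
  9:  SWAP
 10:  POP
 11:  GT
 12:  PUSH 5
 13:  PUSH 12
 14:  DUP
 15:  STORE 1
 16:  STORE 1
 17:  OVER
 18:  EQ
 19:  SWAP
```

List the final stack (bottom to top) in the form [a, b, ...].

[0, 0]

PUSH 0  → 0
NEG     → 0
PUSH 2  → 0 2
SWAP    → 2 0
EQ      → 0
PUSH -5 → 0 -5
NEG     → 0 5
DUP     → 0 5 5
SWAP    → 0 5 5
POP     → 0 5
GT      → 0
PUSH 5  → 0 5
PUSH 12 → 0 5 12
DUP     → 0 5 12 12
STORE 1 → 0 5 12
STORE 1 → 0 5
OVER    → 0 5 0
EQ      → 0 0
SWAP    → 0 0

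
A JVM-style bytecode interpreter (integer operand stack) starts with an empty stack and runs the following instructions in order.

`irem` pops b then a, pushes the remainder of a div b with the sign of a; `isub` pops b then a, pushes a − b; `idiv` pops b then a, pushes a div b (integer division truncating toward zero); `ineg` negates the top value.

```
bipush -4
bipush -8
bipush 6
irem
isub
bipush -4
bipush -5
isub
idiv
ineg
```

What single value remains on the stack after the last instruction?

2

bipush -4 : [-4]
bipush -8 : [-4, -8]
bipush 6  : [-4, -8, 6]
irem      : [-4, -2]
isub      : [-2]
bipush -4 : [-2, -4]
bipush -5 : [-2, -4, -5]
isub      : [-2, 1]
idiv      : [-2]
ineg      : [2]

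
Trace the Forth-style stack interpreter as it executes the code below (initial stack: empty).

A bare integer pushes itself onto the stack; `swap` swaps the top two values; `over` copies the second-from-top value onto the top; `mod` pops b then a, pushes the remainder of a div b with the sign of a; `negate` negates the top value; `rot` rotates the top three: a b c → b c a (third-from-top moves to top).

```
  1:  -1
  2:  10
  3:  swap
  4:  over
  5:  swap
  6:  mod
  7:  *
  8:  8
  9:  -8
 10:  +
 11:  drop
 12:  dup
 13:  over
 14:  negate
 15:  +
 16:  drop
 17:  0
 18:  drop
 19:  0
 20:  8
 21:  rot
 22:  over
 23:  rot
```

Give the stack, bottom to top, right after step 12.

[0, 0]

-1   -> -1
10   -> -1 10
swap -> 10 -1
over -> 10 -1 10
swap -> 10 10 -1
mod  -> 10 0
*    -> 0
8    -> 0 8
-8   -> 0 8 -8
+    -> 0 0
drop -> 0
dup  -> 0 0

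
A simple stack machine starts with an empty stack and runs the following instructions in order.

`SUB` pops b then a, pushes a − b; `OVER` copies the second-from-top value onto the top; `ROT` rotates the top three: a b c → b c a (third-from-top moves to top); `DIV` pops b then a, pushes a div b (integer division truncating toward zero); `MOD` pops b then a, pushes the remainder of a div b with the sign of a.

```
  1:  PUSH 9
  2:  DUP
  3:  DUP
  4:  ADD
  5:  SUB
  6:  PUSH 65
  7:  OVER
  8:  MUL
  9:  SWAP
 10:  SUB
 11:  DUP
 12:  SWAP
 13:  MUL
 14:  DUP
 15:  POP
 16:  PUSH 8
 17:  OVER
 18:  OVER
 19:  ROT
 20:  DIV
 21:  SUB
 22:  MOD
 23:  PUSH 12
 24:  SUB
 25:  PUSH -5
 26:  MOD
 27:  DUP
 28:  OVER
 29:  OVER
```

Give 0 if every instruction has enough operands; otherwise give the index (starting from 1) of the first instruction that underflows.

PUSH 9   [9]
DUP      [9, 9]
DUP      [9, 9, 9]
ADD      [9, 18]
SUB      [-9]
PUSH 65  [-9, 65]
OVER     [-9, 65, -9]
MUL      [-9, -585]
SWAP     [-585, -9]
SUB      [-576]
DUP      [-576, -576]
SWAP     [-576, -576]
MUL      [331776]
DUP      [331776, 331776]
POP      [331776]
PUSH 8   [331776, 8]
OVER     [331776, 8, 331776]
OVER     [331776, 8, 331776, 8]
ROT      [331776, 331776, 8, 8]
DIV      [331776, 331776, 1]
SUB      [331776, 331775]
MOD      [1]
PUSH 12  [1, 12]
SUB      [-11]
PUSH -5  [-11, -5]
MOD      [-1]
DUP      [-1, -1]
OVER     [-1, -1, -1]
OVER     [-1, -1, -1, -1]

0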